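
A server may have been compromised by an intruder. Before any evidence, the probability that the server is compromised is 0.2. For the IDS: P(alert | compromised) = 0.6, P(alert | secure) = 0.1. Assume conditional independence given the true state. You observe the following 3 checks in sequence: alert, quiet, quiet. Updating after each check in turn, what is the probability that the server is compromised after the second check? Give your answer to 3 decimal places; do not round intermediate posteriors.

After 'alert': P(compromised) = 0.6·0.2000 / (0.6·0.2000 + 0.1·0.8000) ≈ 0.6000
After 'quiet': P(compromised) = 0.4·0.6000 / (0.4·0.6000 + 0.9·0.4000) ≈ 0.4000

0.400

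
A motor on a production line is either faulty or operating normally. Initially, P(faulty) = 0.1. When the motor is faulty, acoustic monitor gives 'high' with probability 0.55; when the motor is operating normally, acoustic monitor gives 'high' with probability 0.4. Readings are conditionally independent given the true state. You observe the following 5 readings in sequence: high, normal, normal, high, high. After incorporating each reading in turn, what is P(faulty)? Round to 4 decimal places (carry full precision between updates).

0.1398

After 'high': P(faulty) = 0.55·0.1000 / (0.55·0.1000 + 0.4·0.9000) ≈ 0.1325
After 'normal': P(faulty) = 0.45·0.1325 / (0.45·0.1325 + 0.6·0.8675) ≈ 0.1028
After 'normal': P(faulty) = 0.45·0.1028 / (0.45·0.1028 + 0.6·0.8972) ≈ 0.0791
After 'high': P(faulty) = 0.55·0.0791 / (0.55·0.0791 + 0.4·0.9209) ≈ 0.1057
After 'high': P(faulty) = 0.55·0.1057 / (0.55·0.1057 + 0.4·0.8943) ≈ 0.1398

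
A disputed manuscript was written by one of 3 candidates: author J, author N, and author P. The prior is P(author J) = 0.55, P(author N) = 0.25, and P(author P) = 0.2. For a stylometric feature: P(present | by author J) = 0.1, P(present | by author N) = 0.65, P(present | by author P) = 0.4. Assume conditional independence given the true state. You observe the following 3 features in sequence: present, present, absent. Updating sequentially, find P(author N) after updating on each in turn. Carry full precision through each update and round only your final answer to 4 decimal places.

After 'present': normaliser = 0.1·0.5500 + 0.65·0.2500 + 0.4·0.2000; P(author J) ≈ 0.1849, P(author N) ≈ 0.5462, P(author P) ≈ 0.2689
After 'present': normaliser = 0.1·0.1849 + 0.65·0.5462 + 0.4·0.2689; P(author J) ≈ 0.0384, P(author N) ≈ 0.7380, P(author P) ≈ 0.2236
After 'absent': normaliser = 0.9·0.0384 + 0.35·0.7380 + 0.6·0.2236; P(author J) ≈ 0.0810, P(author N) ≈ 0.6049, P(author P) ≈ 0.3141

0.6049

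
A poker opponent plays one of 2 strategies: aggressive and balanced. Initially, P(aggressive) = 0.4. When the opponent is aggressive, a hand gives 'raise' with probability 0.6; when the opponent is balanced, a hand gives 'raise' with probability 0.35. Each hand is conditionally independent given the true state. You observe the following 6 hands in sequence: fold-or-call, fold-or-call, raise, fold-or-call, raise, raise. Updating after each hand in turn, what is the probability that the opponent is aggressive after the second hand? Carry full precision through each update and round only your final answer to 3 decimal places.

0.202

After 'fold-or-call': P(aggressive) = 0.4·0.4000 / (0.4·0.4000 + 0.65·0.6000) ≈ 0.2909
After 'fold-or-call': P(aggressive) = 0.4·0.2909 / (0.4·0.2909 + 0.65·0.7091) ≈ 0.2016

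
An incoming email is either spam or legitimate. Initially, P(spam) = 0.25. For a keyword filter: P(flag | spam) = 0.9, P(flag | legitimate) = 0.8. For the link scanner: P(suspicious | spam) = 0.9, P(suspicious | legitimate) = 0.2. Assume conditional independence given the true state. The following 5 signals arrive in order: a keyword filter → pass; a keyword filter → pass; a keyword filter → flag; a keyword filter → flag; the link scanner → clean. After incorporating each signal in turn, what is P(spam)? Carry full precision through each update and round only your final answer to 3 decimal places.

0.013

After a keyword filter='pass': P(spam) = 0.1·0.2500 / (0.1·0.2500 + 0.2·0.7500) ≈ 0.1429
After a keyword filter='pass': P(spam) = 0.1·0.1429 / (0.1·0.1429 + 0.2·0.8571) ≈ 0.0769
After a keyword filter='flag': P(spam) = 0.9·0.0769 / (0.9·0.0769 + 0.8·0.9231) ≈ 0.0857
After a keyword filter='flag': P(spam) = 0.9·0.0857 / (0.9·0.0857 + 0.8·0.9143) ≈ 0.0954
After the link scanner='clean': P(spam) = 0.1·0.0954 / (0.1·0.0954 + 0.8·0.9046) ≈ 0.0130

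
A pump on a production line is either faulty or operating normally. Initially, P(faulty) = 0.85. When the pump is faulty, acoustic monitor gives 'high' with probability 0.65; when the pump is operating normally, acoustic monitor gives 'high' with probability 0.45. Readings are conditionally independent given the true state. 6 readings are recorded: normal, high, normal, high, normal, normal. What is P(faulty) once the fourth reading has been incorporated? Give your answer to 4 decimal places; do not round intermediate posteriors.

After 'normal': P(faulty) = 0.35·0.8500 / (0.35·0.8500 + 0.55·0.1500) ≈ 0.7829
After 'high': P(faulty) = 0.65·0.7829 / (0.65·0.7829 + 0.45·0.2171) ≈ 0.8389
After 'normal': P(faulty) = 0.35·0.8389 / (0.35·0.8389 + 0.55·0.1611) ≈ 0.7682
After 'high': P(faulty) = 0.65·0.7682 / (0.65·0.7682 + 0.45·0.2318) ≈ 0.8272

0.8272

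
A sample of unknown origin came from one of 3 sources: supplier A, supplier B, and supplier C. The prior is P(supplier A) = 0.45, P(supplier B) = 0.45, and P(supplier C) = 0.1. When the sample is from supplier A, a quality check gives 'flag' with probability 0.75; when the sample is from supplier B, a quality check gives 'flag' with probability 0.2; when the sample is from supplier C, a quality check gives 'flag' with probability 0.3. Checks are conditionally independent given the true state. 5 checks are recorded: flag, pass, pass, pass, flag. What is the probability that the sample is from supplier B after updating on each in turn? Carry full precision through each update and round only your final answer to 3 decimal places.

0.567

After 'flag': normaliser = 0.75·0.4500 + 0.2·0.4500 + 0.3·0.1000; P(supplier A) ≈ 0.7377, P(supplier B) ≈ 0.1967, P(supplier C) ≈ 0.0656
After 'pass': normaliser = 0.25·0.7377 + 0.8·0.1967 + 0.7·0.0656; P(supplier A) ≈ 0.4757, P(supplier B) ≈ 0.4059, P(supplier C) ≈ 0.1184
After 'pass': normaliser = 0.25·0.4757 + 0.8·0.4059 + 0.7·0.1184; P(supplier A) ≈ 0.2259, P(supplier B) ≈ 0.6167, P(supplier C) ≈ 0.1574
After 'pass': normaliser = 0.25·0.2259 + 0.8·0.6167 + 0.7·0.1574; P(supplier A) ≈ 0.0855, P(supplier B) ≈ 0.7475, P(supplier C) ≈ 0.1669
After 'flag': normaliser = 0.75·0.0855 + 0.2·0.7475 + 0.3·0.1669; P(supplier A) ≈ 0.2433, P(supplier B) ≈ 0.5669, P(supplier C) ≈ 0.1899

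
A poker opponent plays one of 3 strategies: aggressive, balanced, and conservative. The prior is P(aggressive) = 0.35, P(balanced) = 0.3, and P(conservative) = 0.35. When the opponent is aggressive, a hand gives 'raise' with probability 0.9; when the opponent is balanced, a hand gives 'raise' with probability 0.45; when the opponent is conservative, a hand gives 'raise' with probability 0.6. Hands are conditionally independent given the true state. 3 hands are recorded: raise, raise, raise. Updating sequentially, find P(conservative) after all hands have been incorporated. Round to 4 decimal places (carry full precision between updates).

After 'raise': normaliser = 0.9·0.3500 + 0.45·0.3000 + 0.6·0.3500; P(aggressive) ≈ 0.4773, P(balanced) ≈ 0.2045, P(conservative) ≈ 0.3182
After 'raise': normaliser = 0.9·0.4773 + 0.45·0.2045 + 0.6·0.3182; P(aggressive) ≈ 0.6029, P(balanced) ≈ 0.1292, P(conservative) ≈ 0.2679
After 'raise': normaliser = 0.9·0.6029 + 0.45·0.1292 + 0.6·0.2679; P(aggressive) ≈ 0.7125, P(balanced) ≈ 0.0763, P(conservative) ≈ 0.2111

0.2111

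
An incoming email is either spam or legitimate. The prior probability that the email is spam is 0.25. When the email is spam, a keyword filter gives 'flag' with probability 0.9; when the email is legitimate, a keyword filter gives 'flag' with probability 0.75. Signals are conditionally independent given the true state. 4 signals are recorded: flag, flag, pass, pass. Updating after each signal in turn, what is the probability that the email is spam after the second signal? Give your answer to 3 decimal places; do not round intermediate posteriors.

0.324

Each posterior becomes the prior for the next update.
After 'flag': P(spam) = 0.9·0.2500 / (0.9·0.2500 + 0.75·0.7500) ≈ 0.2857
After 'flag': P(spam) = 0.9·0.2857 / (0.9·0.2857 + 0.75·0.7143) ≈ 0.3243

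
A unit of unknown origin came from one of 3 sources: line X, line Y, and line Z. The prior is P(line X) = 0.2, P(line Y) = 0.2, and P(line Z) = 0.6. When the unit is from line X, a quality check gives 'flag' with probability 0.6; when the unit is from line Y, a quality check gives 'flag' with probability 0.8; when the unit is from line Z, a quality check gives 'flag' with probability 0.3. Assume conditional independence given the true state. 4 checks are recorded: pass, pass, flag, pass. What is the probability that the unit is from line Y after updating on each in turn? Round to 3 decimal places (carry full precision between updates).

0.018

After 'pass': normaliser = 0.4·0.2000 + 0.2·0.2000 + 0.7·0.6000; P(line X) ≈ 0.1481, P(line Y) ≈ 0.0741, P(line Z) ≈ 0.7778
After 'pass': normaliser = 0.4·0.1481 + 0.2·0.0741 + 0.7·0.7778; P(line X) ≈ 0.0958, P(line Y) ≈ 0.0240, P(line Z) ≈ 0.8802
After 'flag': normaliser = 0.6·0.0958 + 0.8·0.0240 + 0.3·0.8802; P(line X) ≈ 0.1687, P(line Y) ≈ 0.0562, P(line Z) ≈ 0.7750
After 'pass': normaliser = 0.4·0.1687 + 0.2·0.0562 + 0.7·0.7750; P(line X) ≈ 0.1086, P(line Y) ≈ 0.0181, P(line Z) ≈ 0.8733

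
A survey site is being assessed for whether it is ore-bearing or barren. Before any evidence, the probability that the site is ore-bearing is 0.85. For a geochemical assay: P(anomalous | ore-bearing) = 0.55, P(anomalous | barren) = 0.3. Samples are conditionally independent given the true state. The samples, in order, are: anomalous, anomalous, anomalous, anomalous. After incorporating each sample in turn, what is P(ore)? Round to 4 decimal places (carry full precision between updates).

After 'anomalous': P(ore) = 0.55·0.8500 / (0.55·0.8500 + 0.3·0.1500) ≈ 0.9122
After 'anomalous': P(ore) = 0.55·0.9122 / (0.55·0.9122 + 0.3·0.0878) ≈ 0.9501
After 'anomalous': P(ore) = 0.55·0.9501 / (0.55·0.9501 + 0.3·0.0499) ≈ 0.9722
After 'anomalous': P(ore) = 0.55·0.9722 / (0.55·0.9722 + 0.3·0.0278) ≈ 0.9846

0.9846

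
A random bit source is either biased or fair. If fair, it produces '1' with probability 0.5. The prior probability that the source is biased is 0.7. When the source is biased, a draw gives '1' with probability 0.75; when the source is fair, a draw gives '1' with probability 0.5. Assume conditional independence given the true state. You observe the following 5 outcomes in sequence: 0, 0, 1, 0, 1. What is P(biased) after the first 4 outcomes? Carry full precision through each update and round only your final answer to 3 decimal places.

0.304

After '0': P(biased) = 0.25·0.7000 / (0.25·0.7000 + 0.5·0.3000) ≈ 0.5385
After '0': P(biased) = 0.25·0.5385 / (0.25·0.5385 + 0.5·0.4615) ≈ 0.3684
After '1': P(biased) = 0.75·0.3684 / (0.75·0.3684 + 0.5·0.6316) ≈ 0.4667
After '0': P(biased) = 0.25·0.4667 / (0.25·0.4667 + 0.5·0.5333) ≈ 0.3043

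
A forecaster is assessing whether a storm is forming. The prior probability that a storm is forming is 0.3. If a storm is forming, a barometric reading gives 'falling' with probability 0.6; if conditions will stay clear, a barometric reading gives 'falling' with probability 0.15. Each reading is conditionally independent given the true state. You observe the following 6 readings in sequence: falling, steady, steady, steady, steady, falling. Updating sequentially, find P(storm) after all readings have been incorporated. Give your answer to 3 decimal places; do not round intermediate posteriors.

After 'falling': P(storm) = 0.6·0.3000 / (0.6·0.3000 + 0.15·0.7000) ≈ 0.6316
After 'steady': P(storm) = 0.4·0.6316 / (0.4·0.6316 + 0.85·0.3684) ≈ 0.4465
After 'steady': P(storm) = 0.4·0.4465 / (0.4·0.4465 + 0.85·0.5535) ≈ 0.2752
After 'steady': P(storm) = 0.4·0.2752 / (0.4·0.2752 + 0.85·0.7248) ≈ 0.1516
After 'steady': P(storm) = 0.4·0.1516 / (0.4·0.1516 + 0.85·0.8484) ≈ 0.0776
After 'falling': P(storm) = 0.6·0.0776 / (0.6·0.0776 + 0.15·0.9224) ≈ 0.2517

0.252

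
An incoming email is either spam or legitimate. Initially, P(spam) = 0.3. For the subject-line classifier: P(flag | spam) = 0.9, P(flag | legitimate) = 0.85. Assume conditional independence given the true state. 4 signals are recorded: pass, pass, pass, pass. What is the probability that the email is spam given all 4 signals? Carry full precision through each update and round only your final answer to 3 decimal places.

0.078

After 'pass': P(spam) = 0.1·0.3000 / (0.1·0.3000 + 0.15·0.7000) ≈ 0.2222
After 'pass': P(spam) = 0.1·0.2222 / (0.1·0.2222 + 0.15·0.7778) ≈ 0.1600
After 'pass': P(spam) = 0.1·0.1600 / (0.1·0.1600 + 0.15·0.8400) ≈ 0.1127
After 'pass': P(spam) = 0.1·0.1127 / (0.1·0.1127 + 0.15·0.8873) ≈ 0.0780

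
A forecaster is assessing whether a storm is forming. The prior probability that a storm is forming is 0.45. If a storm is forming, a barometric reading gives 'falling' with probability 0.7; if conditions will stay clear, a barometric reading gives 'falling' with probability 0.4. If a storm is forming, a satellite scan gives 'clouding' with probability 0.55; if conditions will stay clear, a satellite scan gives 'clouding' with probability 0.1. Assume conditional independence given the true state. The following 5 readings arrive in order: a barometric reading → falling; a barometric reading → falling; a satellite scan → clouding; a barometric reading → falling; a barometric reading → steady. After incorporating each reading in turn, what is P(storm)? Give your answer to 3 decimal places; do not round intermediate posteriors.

0.923

After a barometric reading='falling': P(storm) = 0.7·0.4500 / (0.7·0.4500 + 0.4·0.5500) ≈ 0.5888
After a barometric reading='falling': P(storm) = 0.7·0.5888 / (0.7·0.5888 + 0.4·0.4112) ≈ 0.7147
After a satellite scan='clouding': P(storm) = 0.55·0.7147 / (0.55·0.7147 + 0.1·0.2853) ≈ 0.9323
After a barometric reading='falling': P(storm) = 0.7·0.9323 / (0.7·0.9323 + 0.4·0.0677) ≈ 0.9602
After a barometric reading='steady': P(storm) = 0.3·0.9602 / (0.3·0.9602 + 0.6·0.0398) ≈ 0.9234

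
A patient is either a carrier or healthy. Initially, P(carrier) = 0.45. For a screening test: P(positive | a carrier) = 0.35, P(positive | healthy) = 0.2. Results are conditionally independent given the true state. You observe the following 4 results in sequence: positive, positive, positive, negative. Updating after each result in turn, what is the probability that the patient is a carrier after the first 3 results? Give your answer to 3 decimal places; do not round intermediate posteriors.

Apply Bayes' rule sequentially, carrying P(carrier) forward.
After 'positive': P(carrier) = 0.35·0.4500 / (0.35·0.4500 + 0.2·0.5500) ≈ 0.5888
After 'positive': P(carrier) = 0.35·0.5888 / (0.35·0.5888 + 0.2·0.4112) ≈ 0.7147
After 'positive': P(carrier) = 0.35·0.7147 / (0.35·0.7147 + 0.2·0.2853) ≈ 0.8143

0.814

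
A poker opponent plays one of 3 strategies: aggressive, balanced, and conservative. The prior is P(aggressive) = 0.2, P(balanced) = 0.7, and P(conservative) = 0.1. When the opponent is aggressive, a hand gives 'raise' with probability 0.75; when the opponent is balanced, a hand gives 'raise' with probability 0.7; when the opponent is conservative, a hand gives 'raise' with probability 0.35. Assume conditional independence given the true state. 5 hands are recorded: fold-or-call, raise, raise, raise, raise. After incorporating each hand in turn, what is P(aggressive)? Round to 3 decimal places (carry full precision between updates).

0.235

After 'fold-or-call': normaliser = 0.25·0.2000 + 0.3·0.7000 + 0.65·0.1000; P(aggressive) ≈ 0.1538, P(balanced) ≈ 0.6462, P(conservative) ≈ 0.2000
After 'raise': normaliser = 0.75·0.1538 + 0.7·0.6462 + 0.35·0.2000; P(aggressive) ≈ 0.1809, P(balanced) ≈ 0.7093, P(conservative) ≈ 0.1098
After 'raise': normaliser = 0.75·0.1809 + 0.7·0.7093 + 0.35·0.1098; P(aggressive) ≈ 0.2024, P(balanced) ≈ 0.7404, P(conservative) ≈ 0.0573
After 'raise': normaliser = 0.75·0.2024 + 0.7·0.7404 + 0.35·0.0573; P(aggressive) ≈ 0.2199, P(balanced) ≈ 0.7510, P(conservative) ≈ 0.0291
After 'raise': normaliser = 0.75·0.2199 + 0.7·0.7510 + 0.35·0.0291; P(aggressive) ≈ 0.2354, P(balanced) ≈ 0.7501, P(conservative) ≈ 0.0145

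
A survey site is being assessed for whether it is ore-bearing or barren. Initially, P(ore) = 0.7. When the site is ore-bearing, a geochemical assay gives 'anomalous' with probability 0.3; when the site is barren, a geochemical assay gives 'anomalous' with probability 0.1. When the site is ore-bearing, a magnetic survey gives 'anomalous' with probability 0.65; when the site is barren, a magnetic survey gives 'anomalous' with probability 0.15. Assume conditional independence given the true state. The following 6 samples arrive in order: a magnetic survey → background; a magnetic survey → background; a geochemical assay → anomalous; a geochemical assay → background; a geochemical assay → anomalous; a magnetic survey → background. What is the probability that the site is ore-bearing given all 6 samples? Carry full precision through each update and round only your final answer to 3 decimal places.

0.533

After a magnetic survey='background': P(ore) = 0.35·0.7000 / (0.35·0.7000 + 0.85·0.3000) ≈ 0.4900
After a magnetic survey='background': P(ore) = 0.35·0.4900 / (0.35·0.4900 + 0.85·0.5100) ≈ 0.2835
After a geochemical assay='anomalous': P(ore) = 0.3·0.2835 / (0.3·0.2835 + 0.1·0.7165) ≈ 0.5427
After a geochemical assay='background': P(ore) = 0.7·0.5427 / (0.7·0.5427 + 0.9·0.4573) ≈ 0.4800
After a geochemical assay='anomalous': P(ore) = 0.3·0.4800 / (0.3·0.4800 + 0.1·0.5200) ≈ 0.7347
After a magnetic survey='background': P(ore) = 0.35·0.7347 / (0.35·0.7347 + 0.85·0.2653) ≈ 0.5328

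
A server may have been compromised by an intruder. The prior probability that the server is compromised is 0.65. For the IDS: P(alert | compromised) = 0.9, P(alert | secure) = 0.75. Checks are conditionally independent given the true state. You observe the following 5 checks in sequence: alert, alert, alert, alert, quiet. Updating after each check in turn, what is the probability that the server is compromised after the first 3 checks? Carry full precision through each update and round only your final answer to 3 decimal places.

0.762

Each posterior becomes the prior for the next update.
After 'alert': P(compromised) = 0.9·0.6500 / (0.9·0.6500 + 0.75·0.3500) ≈ 0.6903
After 'alert': P(compromised) = 0.9·0.6903 / (0.9·0.6903 + 0.75·0.3097) ≈ 0.7278
After 'alert': P(compromised) = 0.9·0.7278 / (0.9·0.7278 + 0.75·0.2722) ≈ 0.7624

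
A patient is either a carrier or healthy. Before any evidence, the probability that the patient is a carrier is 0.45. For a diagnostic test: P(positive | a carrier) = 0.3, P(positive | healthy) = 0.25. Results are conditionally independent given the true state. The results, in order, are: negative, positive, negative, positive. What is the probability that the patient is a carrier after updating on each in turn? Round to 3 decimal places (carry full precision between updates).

0.506

Apply Bayes' rule sequentially, carrying P(carrier) forward.
After 'negative': P(carrier) = 0.7·0.4500 / (0.7·0.4500 + 0.75·0.5500) ≈ 0.4330
After 'positive': P(carrier) = 0.3·0.4330 / (0.3·0.4330 + 0.25·0.5670) ≈ 0.4782
After 'negative': P(carrier) = 0.7·0.4782 / (0.7·0.4782 + 0.75·0.5218) ≈ 0.4610
After 'positive': P(carrier) = 0.3·0.4610 / (0.3·0.4610 + 0.25·0.5390) ≈ 0.5065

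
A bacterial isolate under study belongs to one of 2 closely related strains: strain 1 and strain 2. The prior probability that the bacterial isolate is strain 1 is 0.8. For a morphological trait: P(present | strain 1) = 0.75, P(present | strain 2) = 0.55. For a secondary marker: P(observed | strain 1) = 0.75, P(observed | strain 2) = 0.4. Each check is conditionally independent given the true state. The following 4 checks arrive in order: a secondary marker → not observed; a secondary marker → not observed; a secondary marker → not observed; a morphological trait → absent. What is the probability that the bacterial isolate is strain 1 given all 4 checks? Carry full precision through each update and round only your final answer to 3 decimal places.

0.138

Apply Bayes' rule sequentially, carrying P(strain 1) forward.
After a secondary marker='not observed': P(strain 1) = 0.25·0.8000 / (0.25·0.8000 + 0.6·0.2000) ≈ 0.6250
After a secondary marker='not observed': P(strain 1) = 0.25·0.6250 / (0.25·0.6250 + 0.6·0.3750) ≈ 0.4098
After a secondary marker='not observed': P(strain 1) = 0.25·0.4098 / (0.25·0.4098 + 0.6·0.5902) ≈ 0.2244
After a morphological trait='absent': P(strain 1) = 0.25·0.2244 / (0.25·0.2244 + 0.45·0.7756) ≈ 0.1385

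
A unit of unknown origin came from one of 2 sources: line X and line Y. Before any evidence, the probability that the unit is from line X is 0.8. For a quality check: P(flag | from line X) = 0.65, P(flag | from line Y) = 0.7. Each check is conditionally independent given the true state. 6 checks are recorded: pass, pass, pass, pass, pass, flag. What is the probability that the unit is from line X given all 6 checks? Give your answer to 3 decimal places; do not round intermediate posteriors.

Each posterior becomes the prior for the next update.
After 'pass': P(line X) = 0.35·0.8000 / (0.35·0.8000 + 0.3·0.2000) ≈ 0.8235
After 'pass': P(line X) = 0.35·0.8235 / (0.35·0.8235 + 0.3·0.1765) ≈ 0.8448
After 'pass': P(line X) = 0.35·0.8448 / (0.35·0.8448 + 0.3·0.1552) ≈ 0.8640
After 'pass': P(line X) = 0.35·0.8640 / (0.35·0.8640 + 0.3·0.1360) ≈ 0.8811
After 'pass': P(line X) = 0.35·0.8811 / (0.35·0.8811 + 0.3·0.1189) ≈ 0.8963
After 'flag': P(line X) = 0.65·0.8963 / (0.65·0.8963 + 0.7·0.1037) ≈ 0.8892

0.889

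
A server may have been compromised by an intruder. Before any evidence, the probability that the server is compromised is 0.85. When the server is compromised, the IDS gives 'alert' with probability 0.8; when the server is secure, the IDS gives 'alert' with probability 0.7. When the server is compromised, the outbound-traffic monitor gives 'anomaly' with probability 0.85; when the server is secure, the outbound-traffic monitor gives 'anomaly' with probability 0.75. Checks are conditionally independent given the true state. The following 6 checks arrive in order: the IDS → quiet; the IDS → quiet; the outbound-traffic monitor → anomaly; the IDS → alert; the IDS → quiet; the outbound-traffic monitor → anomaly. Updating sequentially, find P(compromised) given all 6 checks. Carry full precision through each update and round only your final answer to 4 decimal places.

0.7114

Apply Bayes' rule sequentially, carrying P(compromised) forward.
After the IDS='quiet': P(compromised) = 0.2·0.8500 / (0.2·0.8500 + 0.3·0.1500) ≈ 0.7907
After the IDS='quiet': P(compromised) = 0.2·0.7907 / (0.2·0.7907 + 0.3·0.2093) ≈ 0.7158
After the outbound-traffic monitor='anomaly': P(compromised) = 0.85·0.7158 / (0.85·0.7158 + 0.75·0.2842) ≈ 0.7406
After the IDS='alert': P(compromised) = 0.8·0.7406 / (0.8·0.7406 + 0.7·0.2594) ≈ 0.7654
After the IDS='quiet': P(compromised) = 0.2·0.7654 / (0.2·0.7654 + 0.3·0.2346) ≈ 0.6850
After the outbound-traffic monitor='anomaly': P(compromised) = 0.85·0.6850 / (0.85·0.6850 + 0.75·0.3150) ≈ 0.7114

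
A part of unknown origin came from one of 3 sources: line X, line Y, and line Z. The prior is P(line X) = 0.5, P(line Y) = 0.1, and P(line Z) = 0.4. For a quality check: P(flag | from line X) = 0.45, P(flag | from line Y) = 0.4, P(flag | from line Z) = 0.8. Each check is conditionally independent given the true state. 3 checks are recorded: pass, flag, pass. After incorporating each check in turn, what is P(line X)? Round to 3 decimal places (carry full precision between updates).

0.714

Apply Bayes' rule sequentially, carrying P(line X) forward.
After 'pass': normaliser = 0.55·0.5000 + 0.6·0.1000 + 0.2·0.4000; P(line X) ≈ 0.6627, P(line Y) ≈ 0.1446, P(line Z) ≈ 0.1928
After 'flag': normaliser = 0.45·0.6627 + 0.4·0.1446 + 0.8·0.1928; P(line X) ≈ 0.5844, P(line Y) ≈ 0.1133, P(line Z) ≈ 0.3022
After 'pass': normaliser = 0.55·0.5844 + 0.6·0.1133 + 0.2·0.3022; P(line X) ≈ 0.7145, P(line Y) ≈ 0.1512, P(line Z) ≈ 0.1344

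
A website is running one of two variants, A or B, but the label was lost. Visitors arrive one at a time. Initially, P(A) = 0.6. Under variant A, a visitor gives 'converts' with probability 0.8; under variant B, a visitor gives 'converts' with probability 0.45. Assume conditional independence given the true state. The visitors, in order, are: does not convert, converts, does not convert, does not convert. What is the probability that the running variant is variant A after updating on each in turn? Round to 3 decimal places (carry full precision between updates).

After 'does not convert': P(A) = 0.2·0.6000 / (0.2·0.6000 + 0.55·0.4000) ≈ 0.3529
After 'converts': P(A) = 0.8·0.3529 / (0.8·0.3529 + 0.45·0.6471) ≈ 0.4923
After 'does not convert': P(A) = 0.2·0.4923 / (0.2·0.4923 + 0.55·0.5077) ≈ 0.2607
After 'does not convert': P(A) = 0.2·0.2607 / (0.2·0.2607 + 0.55·0.7393) ≈ 0.1137

0.114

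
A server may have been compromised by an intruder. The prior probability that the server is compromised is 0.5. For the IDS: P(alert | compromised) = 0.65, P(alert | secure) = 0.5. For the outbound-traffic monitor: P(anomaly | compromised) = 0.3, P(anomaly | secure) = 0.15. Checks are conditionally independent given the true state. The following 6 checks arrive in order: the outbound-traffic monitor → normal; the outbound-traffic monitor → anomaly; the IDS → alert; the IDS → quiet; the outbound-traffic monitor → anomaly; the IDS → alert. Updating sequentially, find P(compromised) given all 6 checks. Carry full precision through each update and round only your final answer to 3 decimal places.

Apply Bayes' rule sequentially, carrying P(compromised) forward.
After the outbound-traffic monitor='normal': P(compromised) = 0.7·0.5000 / (0.7·0.5000 + 0.85·0.5000) ≈ 0.4516
After the outbound-traffic monitor='anomaly': P(compromised) = 0.3·0.4516 / (0.3·0.4516 + 0.15·0.5484) ≈ 0.6222
After the IDS='alert': P(compromised) = 0.65·0.6222 / (0.65·0.6222 + 0.5·0.3778) ≈ 0.6816
After the IDS='quiet': P(compromised) = 0.35·0.6816 / (0.35·0.6816 + 0.5·0.3184) ≈ 0.5998
After the outbound-traffic monitor='anomaly': P(compromised) = 0.3·0.5998 / (0.3·0.5998 + 0.15·0.4002) ≈ 0.7499
After the IDS='alert': P(compromised) = 0.65·0.7499 / (0.65·0.7499 + 0.5·0.2501) ≈ 0.7958

0.796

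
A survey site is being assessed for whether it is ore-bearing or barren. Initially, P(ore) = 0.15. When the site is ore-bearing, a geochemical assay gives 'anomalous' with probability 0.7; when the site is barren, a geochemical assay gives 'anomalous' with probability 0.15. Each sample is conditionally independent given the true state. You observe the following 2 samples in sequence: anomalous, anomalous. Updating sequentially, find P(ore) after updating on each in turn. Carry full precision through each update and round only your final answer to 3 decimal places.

0.794

After 'anomalous': P(ore) = 0.7·0.1500 / (0.7·0.1500 + 0.15·0.8500) ≈ 0.4516
After 'anomalous': P(ore) = 0.7·0.4516 / (0.7·0.4516 + 0.15·0.5484) ≈ 0.7935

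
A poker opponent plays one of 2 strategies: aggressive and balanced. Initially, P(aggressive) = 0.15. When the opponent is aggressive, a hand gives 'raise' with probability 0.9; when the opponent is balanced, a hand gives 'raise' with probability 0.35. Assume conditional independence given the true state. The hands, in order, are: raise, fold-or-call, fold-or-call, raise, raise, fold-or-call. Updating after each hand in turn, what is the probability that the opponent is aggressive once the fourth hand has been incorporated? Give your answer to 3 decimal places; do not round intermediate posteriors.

0.027

After 'raise': P(aggressive) = 0.9·0.1500 / (0.9·0.1500 + 0.35·0.8500) ≈ 0.3121
After 'fold-or-call': P(aggressive) = 0.1·0.3121 / (0.1·0.3121 + 0.65·0.6879) ≈ 0.0653
After 'fold-or-call': P(aggressive) = 0.1·0.0653 / (0.1·0.0653 + 0.65·0.9347) ≈ 0.0106
After 'raise': P(aggressive) = 0.9·0.0106 / (0.9·0.0106 + 0.35·0.9894) ≈ 0.0269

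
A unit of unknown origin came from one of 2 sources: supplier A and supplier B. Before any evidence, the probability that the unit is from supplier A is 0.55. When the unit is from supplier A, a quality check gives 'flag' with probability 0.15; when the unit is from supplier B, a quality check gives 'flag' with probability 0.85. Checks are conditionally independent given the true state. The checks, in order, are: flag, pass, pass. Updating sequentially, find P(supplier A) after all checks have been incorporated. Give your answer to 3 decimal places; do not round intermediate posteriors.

Each posterior becomes the prior for the next update.
After 'flag': P(supplier A) = 0.15·0.5500 / (0.15·0.5500 + 0.85·0.4500) ≈ 0.1774
After 'pass': P(supplier A) = 0.85·0.1774 / (0.85·0.1774 + 0.15·0.8226) ≈ 0.5500
After 'pass': P(supplier A) = 0.85·0.5500 / (0.85·0.5500 + 0.15·0.4500) ≈ 0.8738

0.874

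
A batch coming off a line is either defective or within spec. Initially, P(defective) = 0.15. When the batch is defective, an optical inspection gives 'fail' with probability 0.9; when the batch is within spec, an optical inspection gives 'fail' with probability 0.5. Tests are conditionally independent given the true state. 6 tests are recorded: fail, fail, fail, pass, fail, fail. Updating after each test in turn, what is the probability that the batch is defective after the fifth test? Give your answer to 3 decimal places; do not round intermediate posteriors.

0.270

After 'fail': P(defective) = 0.9·0.1500 / (0.9·0.1500 + 0.5·0.8500) ≈ 0.2411
After 'fail': P(defective) = 0.9·0.2411 / (0.9·0.2411 + 0.5·0.7589) ≈ 0.3638
After 'fail': P(defective) = 0.9·0.3638 / (0.9·0.3638 + 0.5·0.6362) ≈ 0.5072
After 'pass': P(defective) = 0.1·0.5072 / (0.1·0.5072 + 0.5·0.4928) ≈ 0.1707
After 'fail': P(defective) = 0.9·0.1707 / (0.9·0.1707 + 0.5·0.8293) ≈ 0.2703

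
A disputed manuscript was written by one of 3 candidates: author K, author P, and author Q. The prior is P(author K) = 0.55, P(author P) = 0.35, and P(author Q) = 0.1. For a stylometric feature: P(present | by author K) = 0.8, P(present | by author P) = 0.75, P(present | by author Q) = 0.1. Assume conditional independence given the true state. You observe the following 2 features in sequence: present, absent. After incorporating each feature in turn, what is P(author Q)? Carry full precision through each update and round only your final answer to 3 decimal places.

Each posterior becomes the prior for the next update.
After 'present': normaliser = 0.8·0.5500 + 0.75·0.3500 + 0.1·0.1000; P(author K) ≈ 0.6175, P(author P) ≈ 0.3684, P(author Q) ≈ 0.0140
After 'absent': normaliser = 0.2·0.6175 + 0.25·0.3684 + 0.9·0.0140; P(author K) ≈ 0.5411, P(author P) ≈ 0.4035, P(author Q) ≈ 0.0553

0.055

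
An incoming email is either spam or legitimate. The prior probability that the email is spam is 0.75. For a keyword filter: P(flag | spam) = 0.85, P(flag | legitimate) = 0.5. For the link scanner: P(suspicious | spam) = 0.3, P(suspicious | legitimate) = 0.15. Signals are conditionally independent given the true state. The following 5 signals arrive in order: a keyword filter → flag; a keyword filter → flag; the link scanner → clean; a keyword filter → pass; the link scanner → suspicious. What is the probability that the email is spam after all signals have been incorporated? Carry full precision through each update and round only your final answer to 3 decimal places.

0.811

After a keyword filter='flag': P(spam) = 0.85·0.7500 / (0.85·0.7500 + 0.5·0.2500) ≈ 0.8361
After a keyword filter='flag': P(spam) = 0.85·0.8361 / (0.85·0.8361 + 0.5·0.1639) ≈ 0.8966
After the link scanner='clean': P(spam) = 0.7·0.8966 / (0.7·0.8966 + 0.85·0.1034) ≈ 0.8771
After a keyword filter='pass': P(spam) = 0.15·0.8771 / (0.15·0.8771 + 0.5·0.1229) ≈ 0.6817
After the link scanner='suspicious': P(spam) = 0.3·0.6817 / (0.3·0.6817 + 0.15·0.3183) ≈ 0.8107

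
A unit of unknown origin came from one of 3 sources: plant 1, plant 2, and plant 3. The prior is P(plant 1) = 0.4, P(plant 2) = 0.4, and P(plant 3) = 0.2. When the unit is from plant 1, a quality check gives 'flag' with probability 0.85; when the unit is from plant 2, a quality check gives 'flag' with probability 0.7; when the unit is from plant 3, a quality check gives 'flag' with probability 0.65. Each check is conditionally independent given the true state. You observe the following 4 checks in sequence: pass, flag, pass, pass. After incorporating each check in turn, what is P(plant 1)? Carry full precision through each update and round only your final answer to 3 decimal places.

Apply Bayes' rule sequentially, carrying P(plant 1) forward.
After 'pass': normaliser = 0.15·0.4000 + 0.3·0.4000 + 0.35·0.2000; P(plant 1) ≈ 0.2400, P(plant 2) ≈ 0.4800, P(plant 3) ≈ 0.2800
After 'flag': normaliser = 0.85·0.2400 + 0.7·0.4800 + 0.65·0.2800; P(plant 1) ≈ 0.2825, P(plant 2) ≈ 0.4654, P(plant 3) ≈ 0.2521
After 'pass': normaliser = 0.15·0.2825 + 0.3·0.4654 + 0.35·0.2521; P(plant 1) ≈ 0.1568, P(plant 2) ≈ 0.5167, P(plant 3) ≈ 0.3265
After 'pass': normaliser = 0.15·0.1568 + 0.3·0.5167 + 0.35·0.3265; P(plant 1) ≈ 0.0804, P(plant 2) ≈ 0.5294, P(plant 3) ≈ 0.3903

0.080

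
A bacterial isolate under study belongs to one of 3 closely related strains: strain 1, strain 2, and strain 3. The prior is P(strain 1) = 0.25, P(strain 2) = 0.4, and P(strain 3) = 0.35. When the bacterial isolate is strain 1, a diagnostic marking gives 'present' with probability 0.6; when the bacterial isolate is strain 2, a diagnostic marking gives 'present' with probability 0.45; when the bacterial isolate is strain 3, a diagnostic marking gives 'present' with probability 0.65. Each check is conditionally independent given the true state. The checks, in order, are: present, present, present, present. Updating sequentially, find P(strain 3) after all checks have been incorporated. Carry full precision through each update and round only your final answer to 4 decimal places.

After 'present': normaliser = 0.6·0.2500 + 0.45·0.4000 + 0.65·0.3500; P(strain 1) ≈ 0.2691, P(strain 2) ≈ 0.3229, P(strain 3) ≈ 0.4081
After 'present': normaliser = 0.6·0.2691 + 0.45·0.3229 + 0.65·0.4081; P(strain 1) ≈ 0.2822, P(strain 2) ≈ 0.2540, P(strain 3) ≈ 0.4637
After 'present': normaliser = 0.6·0.2822 + 0.45·0.2540 + 0.65·0.4637; P(strain 1) ≈ 0.2894, P(strain 2) ≈ 0.1954, P(strain 3) ≈ 0.5152
After 'present': normaliser = 0.6·0.2894 + 0.45·0.1954 + 0.65·0.5152; P(strain 1) ≈ 0.2912, P(strain 2) ≈ 0.1474, P(strain 3) ≈ 0.5614

0.5614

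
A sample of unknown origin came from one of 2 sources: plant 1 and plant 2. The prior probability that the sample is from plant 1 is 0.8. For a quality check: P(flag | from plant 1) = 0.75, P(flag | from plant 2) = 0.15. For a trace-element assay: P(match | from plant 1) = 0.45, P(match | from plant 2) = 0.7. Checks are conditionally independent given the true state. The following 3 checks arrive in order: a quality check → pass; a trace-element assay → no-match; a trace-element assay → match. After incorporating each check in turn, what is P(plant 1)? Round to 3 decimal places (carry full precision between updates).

0.581

Apply Bayes' rule sequentially, carrying P(plant 1) forward.
After a quality check='pass': P(plant 1) = 0.25·0.8000 / (0.25·0.8000 + 0.85·0.2000) ≈ 0.5405
After a trace-element assay='no-match': P(plant 1) = 0.55·0.5405 / (0.55·0.5405 + 0.3·0.4595) ≈ 0.6832
After a trace-element assay='match': P(plant 1) = 0.45·0.6832 / (0.45·0.6832 + 0.7·0.3168) ≈ 0.5810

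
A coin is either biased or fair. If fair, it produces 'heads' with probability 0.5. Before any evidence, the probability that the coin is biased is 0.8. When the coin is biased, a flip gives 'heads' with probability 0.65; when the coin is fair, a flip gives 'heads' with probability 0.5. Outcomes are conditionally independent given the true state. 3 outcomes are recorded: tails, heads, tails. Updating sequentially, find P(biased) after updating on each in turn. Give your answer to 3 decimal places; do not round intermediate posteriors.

0.718

Each posterior becomes the prior for the next update.
After 'tails': P(biased) = 0.35·0.8000 / (0.35·0.8000 + 0.5·0.2000) ≈ 0.7368
After 'heads': P(biased) = 0.65·0.7368 / (0.65·0.7368 + 0.5·0.2632) ≈ 0.7845
After 'tails': P(biased) = 0.35·0.7845 / (0.35·0.7845 + 0.5·0.2155) ≈ 0.7182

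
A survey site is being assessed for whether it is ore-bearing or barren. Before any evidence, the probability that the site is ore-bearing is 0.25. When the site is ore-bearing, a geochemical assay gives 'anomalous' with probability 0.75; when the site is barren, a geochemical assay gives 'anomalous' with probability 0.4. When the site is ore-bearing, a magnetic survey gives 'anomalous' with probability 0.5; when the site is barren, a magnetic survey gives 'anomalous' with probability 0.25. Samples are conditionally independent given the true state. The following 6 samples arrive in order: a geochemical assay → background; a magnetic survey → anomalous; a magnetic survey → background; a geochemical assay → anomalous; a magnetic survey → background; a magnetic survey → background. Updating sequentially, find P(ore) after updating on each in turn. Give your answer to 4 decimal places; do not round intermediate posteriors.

0.1337

After a geochemical assay='background': P(ore) = 0.25·0.2500 / (0.25·0.2500 + 0.6·0.7500) ≈ 0.1220
After a magnetic survey='anomalous': P(ore) = 0.5·0.1220 / (0.5·0.1220 + 0.25·0.8780) ≈ 0.2174
After a magnetic survey='background': P(ore) = 0.5·0.2174 / (0.5·0.2174 + 0.75·0.7826) ≈ 0.1562
After a geochemical assay='anomalous': P(ore) = 0.75·0.1562 / (0.75·0.1562 + 0.4·0.8438) ≈ 0.2577
After a magnetic survey='background': P(ore) = 0.5·0.2577 / (0.5·0.2577 + 0.75·0.7423) ≈ 0.1880
After a magnetic survey='background': P(ore) = 0.5·0.1880 / (0.5·0.1880 + 0.75·0.8120) ≈ 0.1337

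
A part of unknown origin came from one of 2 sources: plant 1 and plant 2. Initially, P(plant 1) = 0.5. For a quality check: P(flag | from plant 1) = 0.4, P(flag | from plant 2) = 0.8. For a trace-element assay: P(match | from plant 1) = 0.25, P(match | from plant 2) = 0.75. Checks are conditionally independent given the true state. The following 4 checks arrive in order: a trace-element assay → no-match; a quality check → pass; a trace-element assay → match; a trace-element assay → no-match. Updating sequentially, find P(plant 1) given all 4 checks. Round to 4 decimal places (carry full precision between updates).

After a trace-element assay='no-match': P(plant 1) = 0.75·0.5000 / (0.75·0.5000 + 0.25·0.5000) ≈ 0.7500
After a quality check='pass': P(plant 1) = 0.6·0.7500 / (0.6·0.7500 + 0.2·0.2500) ≈ 0.9000
After a trace-element assay='match': P(plant 1) = 0.25·0.9000 / (0.25·0.9000 + 0.75·0.1000) ≈ 0.7500
After a trace-element assay='no-match': P(plant 1) = 0.75·0.7500 / (0.75·0.7500 + 0.25·0.2500) ≈ 0.9000

0.9000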